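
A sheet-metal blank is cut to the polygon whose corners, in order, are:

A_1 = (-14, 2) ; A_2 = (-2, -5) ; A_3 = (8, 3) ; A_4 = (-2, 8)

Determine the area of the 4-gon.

Apply Gauss's area formula: 2A = Σ (x_i·y_{i+1} − x_{i+1}·y_i), indices taken mod 4.
A_1→A_2: (-14)(-5) − (-2)(2) = 74
A_2→A_3: (-2)(3) − (8)(-5) = 34
A_3→A_4: (8)(8) − (-2)(3) = 70
A_4→A_1: (-2)(2) − (-14)(8) = 108
Σ = 286
Area = |Σ|/2 = 143.

143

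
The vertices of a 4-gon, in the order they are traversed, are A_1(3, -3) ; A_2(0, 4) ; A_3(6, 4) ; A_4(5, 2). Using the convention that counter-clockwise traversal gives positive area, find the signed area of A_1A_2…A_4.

Apply the shoelace formula: 2A = Σ (x_i·y_{i+1} − x_{i+1}·y_i), indices taken mod 4.
Σ = (12) + (-24) + (-8) + (-21) = -41
Signed area = Σ/2 = -20.5 (negative ⇒ clockwise traversal).

-20.5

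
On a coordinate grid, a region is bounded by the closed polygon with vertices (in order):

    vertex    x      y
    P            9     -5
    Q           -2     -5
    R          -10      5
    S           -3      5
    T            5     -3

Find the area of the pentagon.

Apply the shoelace formula: 2A = Σ (x_i·y_{i+1} − x_{i+1}·y_i), indices taken mod 5.
P→Q: (9)(-5) − (-2)(-5) = -55
Q→R: (-2)(5) − (-10)(-5) = -60
R→S: (-10)(5) − (-3)(5) = -35
S→T: (-3)(-3) − (5)(5) = -16
T→P: (5)(-5) − (9)(-3) = 2
Σ = -164
Area = |Σ|/2 = 82.

82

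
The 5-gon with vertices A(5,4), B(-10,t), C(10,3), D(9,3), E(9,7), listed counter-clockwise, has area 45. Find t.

-8

Write out the shoelace sum; only the two edges meeting at B involve t:
2·Area = [(5·t − (-10)·4) + ((-10)·3 − 10·t)] + 40
       = -5·t + 50 = 90
⇒ t = -8.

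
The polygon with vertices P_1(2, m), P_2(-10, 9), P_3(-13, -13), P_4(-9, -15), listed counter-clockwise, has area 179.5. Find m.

-14

The doubled signed area Σ (x_i y_{i+1} − x_{i+1} y_i) is linear in m.
With m=0 it equals 373; the coefficient of m is 1 (from the two edges through P_1).
So 1·m + 373 = 2·179.5 = 359 ⇒ m = -14.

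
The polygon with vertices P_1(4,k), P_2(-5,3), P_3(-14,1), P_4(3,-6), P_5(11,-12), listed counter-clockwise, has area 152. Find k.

The doubled signed area Σ (x_i y_{i+1} − x_{i+1} y_i) is linear in k.
With k=0 it equals 208; the coefficient of k is 16 (from the two edges through P_1).
So 16·k + 208 = 2·152 = 304 ⇒ k = 6.

6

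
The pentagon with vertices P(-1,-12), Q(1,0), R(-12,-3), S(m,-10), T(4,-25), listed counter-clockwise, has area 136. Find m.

-8

The doubled signed area Σ (x_i y_{i+1} − x_{i+1} y_i) is linear in m.
With m=0 it equals 96; the coefficient of m is -22 (from the two edges through S).
So -22·m + 96 = 2·136 = 272 ⇒ m = -8.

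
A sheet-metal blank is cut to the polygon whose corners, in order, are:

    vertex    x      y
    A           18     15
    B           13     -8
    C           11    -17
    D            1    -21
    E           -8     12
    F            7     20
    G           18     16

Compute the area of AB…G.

676

Apply the shoelace formula: 2A = Σ (x_i·y_{i+1} − x_{i+1}·y_i), indices taken mod 7.
A→B: (18)(-8) − (13)(15) = -339
B→C: (13)(-17) − (11)(-8) = -133
C→D: (11)(-21) − (1)(-17) = -214
D→E: (1)(12) − (-8)(-21) = -156
E→F: (-8)(20) − (7)(12) = -244
F→G: (7)(16) − (18)(20) = -248
G→A: (18)(15) − (18)(16) = -18
Σ = -1352
Area = |Σ|/2 = 676.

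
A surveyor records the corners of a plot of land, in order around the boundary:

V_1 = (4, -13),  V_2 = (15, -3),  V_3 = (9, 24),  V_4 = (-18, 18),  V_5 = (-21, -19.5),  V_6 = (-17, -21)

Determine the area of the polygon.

1153.75

Apply Gauss's area formula: 2A = Σ (x_i·y_{i+1} − x_{i+1}·y_i), indices taken mod 6.
Cross-terms: 183, 387, 594, 729, 109.5, 305  ⇒  Σ = 2307.5
Area = |Σ|/2 = 1153.75.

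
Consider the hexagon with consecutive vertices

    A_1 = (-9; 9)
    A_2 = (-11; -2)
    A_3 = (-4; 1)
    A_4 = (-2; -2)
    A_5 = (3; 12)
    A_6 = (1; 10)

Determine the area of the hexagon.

103.5

Apply Gauss's area formula: 2A = Σ (x_i·y_{i+1} − x_{i+1}·y_i), indices taken mod 6.
Σ = (117) + (-19) + (10) + (-18) + (18) + (99) = 207
Area = |Σ|/2 = 103.5.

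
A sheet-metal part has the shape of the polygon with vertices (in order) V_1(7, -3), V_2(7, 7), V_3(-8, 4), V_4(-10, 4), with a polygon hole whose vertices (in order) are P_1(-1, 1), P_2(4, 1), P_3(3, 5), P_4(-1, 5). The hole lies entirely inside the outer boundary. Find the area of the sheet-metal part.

64

Outer boundary:
Cross-terms: 70, 84, 8, 2  ⇒  Σ = 164
Area = |Σ|/2 = 82.
Hole:
Apply the shoelace (surveyor's) formula: 2A = Σ (x_i·y_{i+1} − x_{i+1}·y_i), indices taken mod 4.
Cross-terms: -5, 17, 20, 4  ⇒  Σ = 36
Area = |Σ|/2 = 18.
Net area = 82 − 18 = 64.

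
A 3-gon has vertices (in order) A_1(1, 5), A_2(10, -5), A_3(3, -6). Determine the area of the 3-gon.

39.5

Apply Gauss's area formula: 2A = Σ (x_i·y_{i+1} − x_{i+1}·y_i), indices taken mod 3.
Σ = (-55) + (-45) + (21) = -79
Area = |Σ|/2 = 39.5.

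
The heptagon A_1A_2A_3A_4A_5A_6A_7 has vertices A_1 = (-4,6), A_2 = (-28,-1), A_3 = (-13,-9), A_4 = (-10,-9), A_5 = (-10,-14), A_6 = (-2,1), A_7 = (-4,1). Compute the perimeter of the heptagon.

74

|A_1A_2| = √((-24)² + (-7)²) = √625 = 25
|A_2A_3| = √((15)² + (-8)²) = √289 = 17
|A_3A_4| = √((3)² + (0)²) = √9 = 3
|A_4A_5| = √((0)² + (-5)²) = √25 = 5
|A_5A_6| = √((8)² + (15)²) = √289 = 17
|A_6A_7| = √((-2)² + (0)²) = √4 = 2
|A_7A_1| = √((0)² + (5)²) = √25 = 5
Perimeter = 25 + 17 + 3 + 5 + 17 + 2 + 5 = 74.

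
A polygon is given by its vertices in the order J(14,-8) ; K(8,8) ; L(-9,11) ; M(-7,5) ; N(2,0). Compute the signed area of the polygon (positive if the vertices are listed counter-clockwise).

171

Apply the surveyor's formula: 2A = Σ (x_i·y_{i+1} − x_{i+1}·y_i), indices taken mod 5.
J→K: (14)(8) − (8)(-8) = 176
K→L: (8)(11) − (-9)(8) = 160
L→M: (-9)(5) − (-7)(11) = 32
M→N: (-7)(0) − (2)(5) = -10
N→J: (2)(-8) − (14)(0) = -16
Σ = 342
Signed area = Σ/2 = 171 (positive ⇒ counter-clockwise traversal).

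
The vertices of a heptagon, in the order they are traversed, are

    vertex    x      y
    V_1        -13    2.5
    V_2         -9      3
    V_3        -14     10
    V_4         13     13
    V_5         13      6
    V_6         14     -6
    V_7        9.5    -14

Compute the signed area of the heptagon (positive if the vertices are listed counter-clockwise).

-463.375

Apply Gauss's area formula: 2A = Σ (x_i·y_{i+1} − x_{i+1}·y_i), indices taken mod 7.
Σ = (-16.5) + (-48) + (-312) + (-91) + (-162) + (-139) + (-158.25) = -926.75
Signed area = Σ/2 = -463.375 (negative ⇒ clockwise traversal).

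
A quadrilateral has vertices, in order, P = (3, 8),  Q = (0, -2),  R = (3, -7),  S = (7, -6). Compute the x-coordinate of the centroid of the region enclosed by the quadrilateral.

10/3

Apply Gauss's area formula. First the cross-terms c_i = x_i·y_{i+1} − x_{i+1}·y_i:
  -6, 6, 31, 74  ⇒  2A = 105, A = 52.5.
Then Σ (x_i + x_{i+1})·c_i = 1050, so x̄ = 1050 / (6·52.5) = 10/3.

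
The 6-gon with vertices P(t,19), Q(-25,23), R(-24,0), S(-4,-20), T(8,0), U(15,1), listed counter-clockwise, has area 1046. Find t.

The doubled signed area Σ (x_i y_{i+1} − x_{i+1} y_i) is linear in t.
With t=0 it equals 1960; the coefficient of t is 22 (from the two edges through P).
So 22·t + 1960 = 2·1046 = 2092 ⇒ t = 6.

6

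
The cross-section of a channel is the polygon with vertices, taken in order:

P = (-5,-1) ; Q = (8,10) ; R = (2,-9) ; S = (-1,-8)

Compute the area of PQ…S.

P→Q: (-5)(10) − (8)(-1) = -42
Q→R: (8)(-9) − (2)(10) = -92
R→S: (2)(-8) − (-1)(-9) = -25
S→P: (-1)(-1) − (-5)(-8) = -39
Σ = -198
Area = |Σ|/2 = 99.

99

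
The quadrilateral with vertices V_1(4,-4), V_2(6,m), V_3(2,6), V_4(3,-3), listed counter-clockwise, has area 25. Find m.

The doubled signed area Σ (x_i y_{i+1} − x_{i+1} y_i) is linear in m.
With m=0 it equals 36; the coefficient of m is 2 (from the two edges through V_2).
So 2·m + 36 = 2·25 = 50 ⇒ m = 7.

7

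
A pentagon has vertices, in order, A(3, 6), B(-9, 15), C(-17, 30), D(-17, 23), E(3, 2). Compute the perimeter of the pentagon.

72

|AB| = √((-12)² + (9)²) = √225 = 15
|BC| = √((-8)² + (15)²) = √289 = 17
|CD| = √((0)² + (-7)²) = √49 = 7
|DE| = √((20)² + (-21)²) = √841 = 29
|EA| = √((0)² + (4)²) = √16 = 4
Perimeter = 15 + 17 + 7 + 29 + 4 = 72.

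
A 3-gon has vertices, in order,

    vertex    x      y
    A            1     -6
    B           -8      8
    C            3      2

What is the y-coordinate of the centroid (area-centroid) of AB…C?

4/3

Apply Gauss's area formula. First the cross-terms c_i = x_i·y_{i+1} − x_{i+1}·y_i:
  -40, -40, -20  ⇒  2A = -100, A = -50.
Then Σ (y_i + y_{i+1})·c_i = -400, so ȳ = -400 / (6·(-50)) = 4/3.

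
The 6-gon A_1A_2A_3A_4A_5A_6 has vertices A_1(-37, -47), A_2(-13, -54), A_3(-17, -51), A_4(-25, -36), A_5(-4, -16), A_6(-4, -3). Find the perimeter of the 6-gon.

144

|A_1A_2| = √((24)² + (-7)²) = √625 = 25
|A_2A_3| = √((-4)² + (3)²) = √25 = 5
|A_3A_4| = √((-8)² + (15)²) = √289 = 17
|A_4A_5| = √((21)² + (20)²) = √841 = 29
|A_5A_6| = √((0)² + (13)²) = √169 = 13
|A_6A_1| = √((-33)² + (-44)²) = √3025 = 55
Perimeter = 25 + 5 + 17 + 29 + 13 + 55 = 144.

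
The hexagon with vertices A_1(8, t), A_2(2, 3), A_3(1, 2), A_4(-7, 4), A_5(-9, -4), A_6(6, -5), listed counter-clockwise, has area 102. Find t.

-3

The doubled signed area Σ (x_i y_{i+1} − x_{i+1} y_i) is linear in t.
With t=0 it equals 216; the coefficient of t is 4 (from the two edges through A_1).
So 4·t + 216 = 2·102 = 204 ⇒ t = -3.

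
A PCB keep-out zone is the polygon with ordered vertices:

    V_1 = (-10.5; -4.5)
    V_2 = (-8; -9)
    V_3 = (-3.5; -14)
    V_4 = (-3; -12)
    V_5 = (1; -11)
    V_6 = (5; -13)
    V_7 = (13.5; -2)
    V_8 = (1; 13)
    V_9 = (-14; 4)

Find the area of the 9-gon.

430

Σ = (58.5) + (80.5) + (0) + (45) + (42) + (165.5) + (177.5) + (186) + (105) = 860
Area = |Σ|/2 = 430.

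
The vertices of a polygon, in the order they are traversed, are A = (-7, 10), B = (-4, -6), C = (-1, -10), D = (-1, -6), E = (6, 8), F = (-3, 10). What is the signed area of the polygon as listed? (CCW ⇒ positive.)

Apply the shoelace formula: 2A = Σ (x_i·y_{i+1} − x_{i+1}·y_i), indices taken mod 6.
Σ = (82) + (34) + (-4) + (28) + (84) + (40) = 264
Signed area = Σ/2 = 132 (positive ⇒ counter-clockwise traversal).

132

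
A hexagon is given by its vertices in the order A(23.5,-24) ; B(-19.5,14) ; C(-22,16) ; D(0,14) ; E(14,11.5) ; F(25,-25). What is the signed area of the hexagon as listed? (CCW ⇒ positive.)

Apply Gauss's area formula: 2A = Σ (x_i·y_{i+1} − x_{i+1}·y_i), indices taken mod 6.
Σ = (-139) + (-4) + (-308) + (-196) + (-637.5) + (-12.5) = -1297
Signed area = Σ/2 = -648.5 (negative ⇒ clockwise traversal).

-648.5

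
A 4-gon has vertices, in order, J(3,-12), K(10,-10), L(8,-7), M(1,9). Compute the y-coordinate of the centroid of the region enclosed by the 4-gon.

-125/28

Apply the shoelace formula. First the cross-terms c_i = x_i·y_{i+1} − x_{i+1}·y_i:
  90, 10, 79, -39  ⇒  2A = 140, A = 70.
Then Σ (y_i + y_{i+1})·c_i = -1875, so ȳ = -1875 / (6·70) = -125/28.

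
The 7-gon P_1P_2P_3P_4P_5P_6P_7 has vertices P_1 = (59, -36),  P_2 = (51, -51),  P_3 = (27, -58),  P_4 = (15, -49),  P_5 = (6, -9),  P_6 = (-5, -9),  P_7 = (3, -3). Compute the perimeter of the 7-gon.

184

|P_1P_2| = √((-8)² + (-15)²) = √289 = 17
|P_2P_3| = √((-24)² + (-7)²) = √625 = 25
|P_3P_4| = √((-12)² + (9)²) = √225 = 15
|P_4P_5| = √((-9)² + (40)²) = √1681 = 41
|P_5P_6| = √((-11)² + (0)²) = √121 = 11
|P_6P_7| = √((8)² + (6)²) = √100 = 10
|P_7P_1| = √((56)² + (-33)²) = √4225 = 65
Perimeter = 17 + 25 + 15 + 41 + 11 + 10 + 65 = 184.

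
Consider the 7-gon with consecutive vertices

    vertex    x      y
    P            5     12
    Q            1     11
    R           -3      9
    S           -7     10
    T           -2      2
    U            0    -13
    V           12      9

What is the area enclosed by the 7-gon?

P→Q: (5)(11) − (1)(12) = 43
Q→R: (1)(9) − (-3)(11) = 42
R→S: (-3)(10) − (-7)(9) = 33
S→T: (-7)(2) − (-2)(10) = 6
T→U: (-2)(-13) − (0)(2) = 26
U→V: (0)(9) − (12)(-13) = 156
V→P: (12)(12) − (5)(9) = 99
Σ = 405
Area = |Σ|/2 = 202.5.

202.5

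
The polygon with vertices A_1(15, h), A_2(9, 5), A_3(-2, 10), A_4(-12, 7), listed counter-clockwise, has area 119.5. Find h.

-3

Write out the shoelace sum; only the two edges meeting at A_1 involve h:
2·Area = [((-12)·h − 15·7) + (15·5 − 9·h)] + 206
       = -21·h + 176 = 239
⇒ h = -3.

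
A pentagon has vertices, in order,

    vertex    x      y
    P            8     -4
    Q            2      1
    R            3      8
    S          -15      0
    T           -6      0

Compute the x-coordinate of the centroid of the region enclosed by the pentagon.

-389/173

Apply the surveyor's formula. First the cross-terms c_i = x_i·y_{i+1} − x_{i+1}·y_i:
  16, 13, 120, 0, 24  ⇒  2A = 173, A = 86.5.
Then Σ (x_i + x_{i+1})·c_i = -1167, so x̄ = -1167 / (6·86.5) = -389/173.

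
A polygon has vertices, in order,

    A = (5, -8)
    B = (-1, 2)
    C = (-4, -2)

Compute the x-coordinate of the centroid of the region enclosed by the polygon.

0

Apply the shoelace formula. First the cross-terms c_i = x_i·y_{i+1} − x_{i+1}·y_i:
  2, 10, 42  ⇒  2A = 54, A = 27.
Then Σ (x_i + x_{i+1})·c_i = 0, so x̄ = 0 / (6·27) = 0.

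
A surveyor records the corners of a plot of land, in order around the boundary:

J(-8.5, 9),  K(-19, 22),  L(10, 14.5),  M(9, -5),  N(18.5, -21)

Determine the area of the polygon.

400.25

Apply Gauss's area formula: 2A = Σ (x_i·y_{i+1} − x_{i+1}·y_i), indices taken mod 5.
Cross-terms: -16, -495.5, -180.5, -96.5, -12  ⇒  Σ = -800.5
Area = |Σ|/2 = 400.25.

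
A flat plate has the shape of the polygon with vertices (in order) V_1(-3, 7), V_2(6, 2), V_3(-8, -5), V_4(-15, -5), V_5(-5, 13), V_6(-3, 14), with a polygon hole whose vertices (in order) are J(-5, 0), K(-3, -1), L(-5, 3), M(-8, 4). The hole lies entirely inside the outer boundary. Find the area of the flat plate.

Outer boundary:
Σ = (-48) + (-14) + (-35) + (-220) + (-31) + (21) = -327
Area = |Σ|/2 = 163.5.
Hole:
Apply the shoelace formula: 2A = Σ (x_i·y_{i+1} − x_{i+1}·y_i), indices taken mod 4.
Cross-terms: 5, -14, 4, 20  ⇒  Σ = 15
Area = |Σ|/2 = 7.5.
Net area = 163.5 − 7.5 = 156.

156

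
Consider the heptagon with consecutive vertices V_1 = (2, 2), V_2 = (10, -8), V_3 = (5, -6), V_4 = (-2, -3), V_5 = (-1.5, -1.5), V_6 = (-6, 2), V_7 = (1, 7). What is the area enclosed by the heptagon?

76.25

Σ = (-36) + (-20) + (-27) + (-1.5) + (-12) + (-44) + (-12) = -152.5
Area = |Σ|/2 = 76.25.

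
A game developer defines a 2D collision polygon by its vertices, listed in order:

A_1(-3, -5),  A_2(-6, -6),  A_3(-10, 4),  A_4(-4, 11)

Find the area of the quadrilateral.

68.5

A_1→A_2: (-3)(-6) − (-6)(-5) = -12
A_2→A_3: (-6)(4) − (-10)(-6) = -84
A_3→A_4: (-10)(11) − (-4)(4) = -94
A_4→A_1: (-4)(-5) − (-3)(11) = 53
Σ = -137
Area = |Σ|/2 = 68.5.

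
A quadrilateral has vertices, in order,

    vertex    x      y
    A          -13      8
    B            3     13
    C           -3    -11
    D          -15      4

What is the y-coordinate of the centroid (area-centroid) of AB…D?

Apply the shoelace (surveyor's) formula. First the cross-terms c_i = x_i·y_{i+1} − x_{i+1}·y_i:
  -193, 6, -177, -68  ⇒  2A = -432, A = -216.
Then Σ (y_i + y_{i+1})·c_i = -3618, so ȳ = -3618 / (6·(-216)) = 67/24.

67/24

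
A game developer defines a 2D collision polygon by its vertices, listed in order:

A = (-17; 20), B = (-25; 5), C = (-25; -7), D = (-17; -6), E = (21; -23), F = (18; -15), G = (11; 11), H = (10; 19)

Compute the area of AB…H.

Apply Gauss's area formula: 2A = Σ (x_i·y_{i+1} − x_{i+1}·y_i), indices taken mod 8.
Σ = (415) + (300) + (31) + (517) + (99) + (363) + (99) + (523) = 2347
Area = |Σ|/2 = 1173.5.

1173.5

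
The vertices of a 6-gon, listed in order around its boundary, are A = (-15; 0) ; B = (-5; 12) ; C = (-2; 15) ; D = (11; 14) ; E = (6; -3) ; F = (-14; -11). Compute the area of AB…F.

407

Σ = (-180) + (-51) + (-193) + (-117) + (-108) + (-165) = -814
Area = |Σ|/2 = 407.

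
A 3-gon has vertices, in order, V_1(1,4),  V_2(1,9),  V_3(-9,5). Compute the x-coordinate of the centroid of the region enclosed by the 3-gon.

-7/3

Apply the surveyor's formula. First the cross-terms c_i = x_i·y_{i+1} − x_{i+1}·y_i:
  5, 86, -41  ⇒  2A = 50, A = 25.
Then Σ (x_i + x_{i+1})·c_i = -350, so x̄ = -350 / (6·25) = -7/3.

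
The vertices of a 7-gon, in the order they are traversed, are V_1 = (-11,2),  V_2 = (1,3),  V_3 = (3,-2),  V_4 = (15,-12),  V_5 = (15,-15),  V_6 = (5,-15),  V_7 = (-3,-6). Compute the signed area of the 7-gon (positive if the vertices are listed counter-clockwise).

Apply the shoelace (surveyor's) formula: 2A = Σ (x_i·y_{i+1} − x_{i+1}·y_i), indices taken mod 7.
Σ = (-35) + (-11) + (-6) + (-45) + (-150) + (-75) + (-72) = -394
Signed area = Σ/2 = -197 (negative ⇒ clockwise traversal).

-197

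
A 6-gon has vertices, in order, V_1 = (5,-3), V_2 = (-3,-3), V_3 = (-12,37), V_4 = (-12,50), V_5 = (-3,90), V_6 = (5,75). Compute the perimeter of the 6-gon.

198

|V_1V_2| = √((-8)² + (0)²) = √64 = 8
|V_2V_3| = √((-9)² + (40)²) = √1681 = 41
|V_3V_4| = √((0)² + (13)²) = √169 = 13
|V_4V_5| = √((9)² + (40)²) = √1681 = 41
|V_5V_6| = √((8)² + (-15)²) = √289 = 17
|V_6V_1| = √((0)² + (-78)²) = √6084 = 78
Perimeter = 8 + 41 + 13 + 41 + 17 + 78 = 198.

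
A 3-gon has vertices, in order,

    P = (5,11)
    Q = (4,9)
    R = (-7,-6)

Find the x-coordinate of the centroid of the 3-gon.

2/3

Apply the shoelace (surveyor's) formula. First the cross-terms c_i = x_i·y_{i+1} − x_{i+1}·y_i:
  1, 39, -47  ⇒  2A = -7, A = -3.5.
Then Σ (x_i + x_{i+1})·c_i = -14, so x̄ = -14 / (6·(-3.5)) = 2/3.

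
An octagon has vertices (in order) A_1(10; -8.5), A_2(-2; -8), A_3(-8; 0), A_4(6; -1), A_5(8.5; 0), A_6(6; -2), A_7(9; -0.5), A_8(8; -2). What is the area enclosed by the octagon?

104.25

Apply the shoelace formula: 2A = Σ (x_i·y_{i+1} − x_{i+1}·y_i), indices taken mod 8.
Σ = (-97) + (-64) + (8) + (8.5) + (-17) + (15) + (-14) + (-48) = -208.5
Area = |Σ|/2 = 104.25.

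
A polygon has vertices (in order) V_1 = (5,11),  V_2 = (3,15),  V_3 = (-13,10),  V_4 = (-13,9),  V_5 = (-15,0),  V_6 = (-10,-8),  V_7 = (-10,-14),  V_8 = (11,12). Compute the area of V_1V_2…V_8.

Σ = (42) + (225) + (13) + (135) + (120) + (60) + (34) + (61) = 690
Area = |Σ|/2 = 345.

345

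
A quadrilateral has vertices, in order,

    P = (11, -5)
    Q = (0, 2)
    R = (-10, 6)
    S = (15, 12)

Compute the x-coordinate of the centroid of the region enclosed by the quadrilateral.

5.68

Apply the surveyor's formula. First the cross-terms c_i = x_i·y_{i+1} − x_{i+1}·y_i:
  22, 20, -210, -207  ⇒  2A = -375, A = -187.5.
Then Σ (x_i + x_{i+1})·c_i = -6390, so x̄ = -6390 / (6·(-187.5)) = 5.68.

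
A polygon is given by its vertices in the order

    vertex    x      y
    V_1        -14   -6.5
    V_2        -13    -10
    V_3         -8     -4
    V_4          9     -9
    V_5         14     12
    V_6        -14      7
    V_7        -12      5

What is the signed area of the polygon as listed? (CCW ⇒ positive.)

398.75

Apply the shoelace (surveyor's) formula: 2A = Σ (x_i·y_{i+1} − x_{i+1}·y_i), indices taken mod 7.
V_1→V_2: (-14)(-10) − (-13)(-6.5) = 55.5
V_2→V_3: (-13)(-4) − (-8)(-10) = -28
V_3→V_4: (-8)(-9) − (9)(-4) = 108
V_4→V_5: (9)(12) − (14)(-9) = 234
V_5→V_6: (14)(7) − (-14)(12) = 266
V_6→V_7: (-14)(5) − (-12)(7) = 14
V_7→V_1: (-12)(-6.5) − (-14)(5) = 148
Σ = 797.5
Signed area = Σ/2 = 398.75 (positive ⇒ counter-clockwise traversal).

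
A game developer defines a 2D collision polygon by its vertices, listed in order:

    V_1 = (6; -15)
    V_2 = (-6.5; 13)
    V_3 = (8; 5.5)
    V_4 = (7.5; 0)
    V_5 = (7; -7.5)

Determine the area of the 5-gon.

V_1→V_2: (6)(13) − (-6.5)(-15) = -19.5
V_2→V_3: (-6.5)(5.5) − (8)(13) = -139.75
V_3→V_4: (8)(0) − (7.5)(5.5) = -41.25
V_4→V_5: (7.5)(-7.5) − (7)(0) = -56.25
V_5→V_1: (7)(-15) − (6)(-7.5) = -60
Σ = -316.75
Area = |Σ|/2 = 158.375.

158.375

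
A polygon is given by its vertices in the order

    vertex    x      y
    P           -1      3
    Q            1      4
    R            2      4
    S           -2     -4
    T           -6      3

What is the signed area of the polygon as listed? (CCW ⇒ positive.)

Cross-terms: -7, -4, 0, -30, -15  ⇒  Σ = -56
Signed area = Σ/2 = -28 (negative ⇒ clockwise traversal).

-28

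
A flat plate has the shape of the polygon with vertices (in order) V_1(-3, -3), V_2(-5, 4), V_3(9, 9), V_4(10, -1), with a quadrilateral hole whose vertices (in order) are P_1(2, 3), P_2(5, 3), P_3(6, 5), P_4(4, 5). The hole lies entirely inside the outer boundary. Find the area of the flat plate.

Outer boundary:
Apply the shoelace (surveyor's) formula: 2A = Σ (x_i·y_{i+1} − x_{i+1}·y_i), indices taken mod 4.
V_1→V_2: (-3)(4) − (-5)(-3) = -27
V_2→V_3: (-5)(9) − (9)(4) = -81
V_3→V_4: (9)(-1) − (10)(9) = -99
V_4→V_1: (10)(-3) − (-3)(-1) = -33
Σ = -240
Area = |Σ|/2 = 120.
Hole:
Apply the shoelace (surveyor's) formula: 2A = Σ (x_i·y_{i+1} − x_{i+1}·y_i), indices taken mod 4.
Σ = (-9) + (7) + (10) + (2) = 10
Area = |Σ|/2 = 5.
Net area = 120 − 5 = 115.

115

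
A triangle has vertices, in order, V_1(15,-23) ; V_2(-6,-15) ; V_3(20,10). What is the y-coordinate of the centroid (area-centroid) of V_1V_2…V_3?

-28/3

Apply the surveyor's formula. First the cross-terms c_i = x_i·y_{i+1} − x_{i+1}·y_i:
  -363, 240, -610  ⇒  2A = -733, A = -366.5.
Then Σ (y_i + y_{i+1})·c_i = 20524, so ȳ = 20524 / (6·(-366.5)) = -28/3.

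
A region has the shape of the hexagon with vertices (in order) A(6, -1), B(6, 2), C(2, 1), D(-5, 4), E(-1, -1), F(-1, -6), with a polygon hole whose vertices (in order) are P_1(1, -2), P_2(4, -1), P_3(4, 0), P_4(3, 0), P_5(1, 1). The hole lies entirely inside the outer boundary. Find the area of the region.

36.5

Outer boundary:
Σ = (18) + (2) + (13) + (9) + (5) + (37) = 84
Area = |Σ|/2 = 42.
Hole:
Σ = (7) + (4) + (0) + (3) + (-3) = 11
Area = |Σ|/2 = 5.5.
Net area = 42 − 5.5 = 36.5.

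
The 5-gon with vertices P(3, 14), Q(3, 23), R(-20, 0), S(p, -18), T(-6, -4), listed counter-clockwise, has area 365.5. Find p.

The doubled signed area Σ (x_i y_{i+1} − x_{i+1} y_i) is linear in p.
With p=0 it equals 667; the coefficient of p is -4 (from the two edges through S).
So -4·p + 667 = 2·365.5 = 731 ⇒ p = -16.

-16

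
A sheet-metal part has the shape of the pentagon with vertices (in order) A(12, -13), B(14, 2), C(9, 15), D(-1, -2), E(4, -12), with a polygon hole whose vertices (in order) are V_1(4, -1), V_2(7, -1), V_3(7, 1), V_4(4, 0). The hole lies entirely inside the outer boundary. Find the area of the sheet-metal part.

Outer boundary:
Apply the shoelace formula: 2A = Σ (x_i·y_{i+1} − x_{i+1}·y_i), indices taken mod 5.
Σ = (206) + (192) + (-3) + (20) + (92) = 507
Area = |Σ|/2 = 253.5.
Hole:
Σ = (3) + (14) + (-4) + (-4) = 9
Area = |Σ|/2 = 4.5.
Net area = 253.5 − 4.5 = 249.

249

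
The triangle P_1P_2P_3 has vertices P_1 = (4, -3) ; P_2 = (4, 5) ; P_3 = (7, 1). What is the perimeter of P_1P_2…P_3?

|P_1P_2| = √((0)² + (8)²) = √64 = 8
|P_2P_3| = √((3)² + (-4)²) = √25 = 5
|P_3P_1| = √((-3)² + (-4)²) = √25 = 5
Perimeter = 8 + 5 + 5 = 18.

18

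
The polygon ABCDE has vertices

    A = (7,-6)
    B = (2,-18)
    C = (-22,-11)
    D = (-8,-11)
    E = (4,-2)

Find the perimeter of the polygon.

72

|AB| = √((-5)² + (-12)²) = √169 = 13
|BC| = √((-24)² + (7)²) = √625 = 25
|CD| = √((14)² + (0)²) = √196 = 14
|DE| = √((12)² + (9)²) = √225 = 15
|EA| = √((3)² + (-4)²) = √25 = 5
Perimeter = 13 + 25 + 14 + 15 + 5 = 72.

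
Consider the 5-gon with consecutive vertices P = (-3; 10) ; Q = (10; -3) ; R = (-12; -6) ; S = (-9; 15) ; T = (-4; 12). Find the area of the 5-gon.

P→Q: (-3)(-3) − (10)(10) = -91
Q→R: (10)(-6) − (-12)(-3) = -96
R→S: (-12)(15) − (-9)(-6) = -234
S→T: (-9)(12) − (-4)(15) = -48
T→P: (-4)(10) − (-3)(12) = -4
Σ = -473
Area = |Σ|/2 = 236.5.

236.5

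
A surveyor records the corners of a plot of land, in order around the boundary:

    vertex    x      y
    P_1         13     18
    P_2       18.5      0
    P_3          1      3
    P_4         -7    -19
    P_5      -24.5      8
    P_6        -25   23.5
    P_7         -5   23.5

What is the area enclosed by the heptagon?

Apply the surveyor's formula: 2A = Σ (x_i·y_{i+1} − x_{i+1}·y_i), indices taken mod 7.
Cross-terms: -333, 55.5, 2, -521.5, -375.75, -470, -395.5  ⇒  Σ = -2038.25
Area = |Σ|/2 = 1019.125.

1019.125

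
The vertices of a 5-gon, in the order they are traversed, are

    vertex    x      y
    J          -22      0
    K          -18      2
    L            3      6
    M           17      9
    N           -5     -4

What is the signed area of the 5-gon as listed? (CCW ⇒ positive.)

-172

Apply the surveyor's formula: 2A = Σ (x_i·y_{i+1} − x_{i+1}·y_i), indices taken mod 5.
Σ = (-44) + (-114) + (-75) + (-23) + (-88) = -344
Signed area = Σ/2 = -172 (negative ⇒ clockwise traversal).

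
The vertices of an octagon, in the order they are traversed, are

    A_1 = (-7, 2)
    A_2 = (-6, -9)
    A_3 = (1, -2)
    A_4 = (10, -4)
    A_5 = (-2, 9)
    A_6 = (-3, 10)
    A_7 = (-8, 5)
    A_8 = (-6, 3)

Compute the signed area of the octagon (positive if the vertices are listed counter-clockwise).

Cross-terms: 75, 21, 16, 82, 7, 65, 6, 9  ⇒  Σ = 281
Signed area = Σ/2 = 140.5 (positive ⇒ counter-clockwise traversal).

140.5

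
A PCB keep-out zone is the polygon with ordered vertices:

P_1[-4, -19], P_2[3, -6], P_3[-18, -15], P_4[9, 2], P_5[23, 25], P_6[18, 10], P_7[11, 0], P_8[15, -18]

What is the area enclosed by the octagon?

P_1→P_2: (-4)(-6) − (3)(-19) = 81
P_2→P_3: (3)(-15) − (-18)(-6) = -153
P_3→P_4: (-18)(2) − (9)(-15) = 99
P_4→P_5: (9)(25) − (23)(2) = 179
P_5→P_6: (23)(10) − (18)(25) = -220
P_6→P_7: (18)(0) − (11)(10) = -110
P_7→P_8: (11)(-18) − (15)(0) = -198
P_8→P_1: (15)(-19) − (-4)(-18) = -357
Σ = -679
Area = |Σ|/2 = 339.5.

339.5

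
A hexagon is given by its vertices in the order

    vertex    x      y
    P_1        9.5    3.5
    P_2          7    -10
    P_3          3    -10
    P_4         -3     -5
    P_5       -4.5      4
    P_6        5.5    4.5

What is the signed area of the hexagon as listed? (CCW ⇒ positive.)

Apply Gauss's area formula: 2A = Σ (x_i·y_{i+1} − x_{i+1}·y_i), indices taken mod 6.
Σ = (-119.5) + (-40) + (-45) + (-34.5) + (-42.25) + (-23.5) = -304.75
Signed area = Σ/2 = -152.375 (negative ⇒ clockwise traversal).

-152.375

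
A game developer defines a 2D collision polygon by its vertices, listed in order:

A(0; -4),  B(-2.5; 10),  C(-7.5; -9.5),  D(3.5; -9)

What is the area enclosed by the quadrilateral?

Apply Gauss's area formula: 2A = Σ (x_i·y_{i+1} − x_{i+1}·y_i), indices taken mod 4.
Σ = (-10) + (98.75) + (100.75) + (-14) = 175.5
Area = |Σ|/2 = 87.75.

87.75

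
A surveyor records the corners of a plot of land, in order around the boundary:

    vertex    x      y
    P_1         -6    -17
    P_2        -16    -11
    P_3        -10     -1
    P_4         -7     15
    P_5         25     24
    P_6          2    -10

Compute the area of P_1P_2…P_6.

P_1→P_2: (-6)(-11) − (-16)(-17) = -206
P_2→P_3: (-16)(-1) − (-10)(-11) = -94
P_3→P_4: (-10)(15) − (-7)(-1) = -157
P_4→P_5: (-7)(24) − (25)(15) = -543
P_5→P_6: (25)(-10) − (2)(24) = -298
P_6→P_1: (2)(-17) − (-6)(-10) = -94
Σ = -1392
Area = |Σ|/2 = 696.

696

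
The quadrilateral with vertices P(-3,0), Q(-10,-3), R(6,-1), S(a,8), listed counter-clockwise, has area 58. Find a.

7

Write out the shoelace sum; only the two edges meeting at S involve a:
2·Area = [(6·8 − a·(-1)) + (a·0 − (-3)·8)] + 37
       = 1·a + 109 = 116
⇒ a = 7.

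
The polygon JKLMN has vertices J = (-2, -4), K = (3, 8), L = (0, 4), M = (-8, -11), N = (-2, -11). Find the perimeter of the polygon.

|JK| = √((5)² + (12)²) = √169 = 13
|KL| = √((-3)² + (-4)²) = √25 = 5
|LM| = √((-8)² + (-15)²) = √289 = 17
|MN| = √((6)² + (0)²) = √36 = 6
|NJ| = √((0)² + (7)²) = √49 = 7
Perimeter = 13 + 5 + 17 + 6 + 7 = 48.

48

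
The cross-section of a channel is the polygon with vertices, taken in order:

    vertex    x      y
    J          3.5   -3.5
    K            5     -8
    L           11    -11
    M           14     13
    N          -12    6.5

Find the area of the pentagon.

292.875

Apply the shoelace (surveyor's) formula: 2A = Σ (x_i·y_{i+1} − x_{i+1}·y_i), indices taken mod 5.
Σ = (-10.5) + (33) + (297) + (247) + (19.25) = 585.75
Area = |Σ|/2 = 292.875.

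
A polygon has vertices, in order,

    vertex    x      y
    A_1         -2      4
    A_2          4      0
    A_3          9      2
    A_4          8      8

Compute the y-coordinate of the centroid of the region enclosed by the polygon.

34/9

Apply the shoelace (surveyor's) formula. First the cross-terms c_i = x_i·y_{i+1} − x_{i+1}·y_i:
  -16, 8, 56, 48  ⇒  2A = 96, A = 48.
Then Σ (y_i + y_{i+1})·c_i = 1088, so ȳ = 1088 / (6·48) = 34/9.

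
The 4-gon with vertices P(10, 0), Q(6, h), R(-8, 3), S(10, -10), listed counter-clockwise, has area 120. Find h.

Write out the shoelace sum; only the two edges meeting at Q involve h:
2·Area = [(10·h − 6·0) + (6·3 − (-8)·h)] + 150
       = 18·h + 168 = 240
⇒ h = 4.

4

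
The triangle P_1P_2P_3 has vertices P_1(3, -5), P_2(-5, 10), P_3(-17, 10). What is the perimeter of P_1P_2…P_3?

|P_1P_2| = √((-8)² + (15)²) = √289 = 17
|P_2P_3| = √((-12)² + (0)²) = √144 = 12
|P_3P_1| = √((20)² + (-15)²) = √625 = 25
Perimeter = 17 + 12 + 25 = 54.

54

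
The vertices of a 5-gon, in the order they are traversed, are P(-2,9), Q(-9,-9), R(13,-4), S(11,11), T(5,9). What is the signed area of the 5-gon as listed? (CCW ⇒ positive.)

273

Cross-terms: 99, 153, 187, 44, 63  ⇒  Σ = 546
Signed area = Σ/2 = 273 (positive ⇒ counter-clockwise traversal).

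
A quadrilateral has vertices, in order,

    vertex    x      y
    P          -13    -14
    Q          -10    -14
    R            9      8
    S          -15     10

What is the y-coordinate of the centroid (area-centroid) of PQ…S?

44/87

Apply the shoelace formula. First the cross-terms c_i = x_i·y_{i+1} − x_{i+1}·y_i:
  42, 46, 210, 340  ⇒  2A = 638, A = 319.
Then Σ (y_i + y_{i+1})·c_i = 968, so ȳ = 968 / (6·319) = 44/87.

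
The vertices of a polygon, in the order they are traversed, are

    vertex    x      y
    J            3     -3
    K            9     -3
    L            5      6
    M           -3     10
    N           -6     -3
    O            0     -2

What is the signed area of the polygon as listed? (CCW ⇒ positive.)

121

Σ = (18) + (69) + (68) + (69) + (12) + (6) = 242
Signed area = Σ/2 = 121 (positive ⇒ counter-clockwise traversal).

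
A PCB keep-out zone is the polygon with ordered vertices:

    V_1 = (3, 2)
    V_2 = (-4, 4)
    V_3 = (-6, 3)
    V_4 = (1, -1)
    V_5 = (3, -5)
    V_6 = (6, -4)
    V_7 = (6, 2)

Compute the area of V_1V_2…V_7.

46.5

V_1→V_2: (3)(4) − (-4)(2) = 20
V_2→V_3: (-4)(3) − (-6)(4) = 12
V_3→V_4: (-6)(-1) − (1)(3) = 3
V_4→V_5: (1)(-5) − (3)(-1) = -2
V_5→V_6: (3)(-4) − (6)(-5) = 18
V_6→V_7: (6)(2) − (6)(-4) = 36
V_7→V_1: (6)(2) − (3)(2) = 6
Σ = 93
Area = |Σ|/2 = 46.5.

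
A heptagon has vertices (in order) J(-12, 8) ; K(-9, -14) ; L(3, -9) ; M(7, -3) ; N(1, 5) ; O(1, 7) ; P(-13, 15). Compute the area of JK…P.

319.5

Apply the shoelace formula: 2A = Σ (x_i·y_{i+1} − x_{i+1}·y_i), indices taken mod 7.
Σ = (240) + (123) + (54) + (38) + (2) + (106) + (76) = 639
Area = |Σ|/2 = 319.5.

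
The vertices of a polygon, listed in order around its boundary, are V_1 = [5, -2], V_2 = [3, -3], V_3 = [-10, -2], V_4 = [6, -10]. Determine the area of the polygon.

Apply the surveyor's formula: 2A = Σ (x_i·y_{i+1} − x_{i+1}·y_i), indices taken mod 4.
V_1→V_2: (5)(-3) − (3)(-2) = -9
V_2→V_3: (3)(-2) − (-10)(-3) = -36
V_3→V_4: (-10)(-10) − (6)(-2) = 112
V_4→V_1: (6)(-2) − (5)(-10) = 38
Σ = 105
Area = |Σ|/2 = 52.5.

52.5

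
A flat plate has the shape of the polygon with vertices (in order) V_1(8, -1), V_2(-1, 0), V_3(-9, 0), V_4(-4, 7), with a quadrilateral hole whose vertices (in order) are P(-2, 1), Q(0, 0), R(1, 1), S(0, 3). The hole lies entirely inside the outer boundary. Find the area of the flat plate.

Outer boundary:
Apply the surveyor's formula: 2A = Σ (x_i·y_{i+1} − x_{i+1}·y_i), indices taken mod 4.
Cross-terms: -1, 0, -63, -52  ⇒  Σ = -116
Area = |Σ|/2 = 58.
Hole:
Apply the surveyor's formula: 2A = Σ (x_i·y_{i+1} − x_{i+1}·y_i), indices taken mod 4.
Σ = (0) + (0) + (3) + (6) = 9
Area = |Σ|/2 = 4.5.
Net area = 58 − 4.5 = 53.5.

53.5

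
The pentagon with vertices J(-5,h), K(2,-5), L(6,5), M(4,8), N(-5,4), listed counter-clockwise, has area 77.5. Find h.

2

The doubled signed area Σ (x_i y_{i+1} − x_{i+1} y_i) is linear in h.
With h=0 it equals 169; the coefficient of h is -7 (from the two edges through J).
So -7·h + 169 = 2·77.5 = 155 ⇒ h = 2.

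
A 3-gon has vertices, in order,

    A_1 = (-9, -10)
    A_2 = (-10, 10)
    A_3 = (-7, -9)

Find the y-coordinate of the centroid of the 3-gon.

Apply the shoelace formula. First the cross-terms c_i = x_i·y_{i+1} − x_{i+1}·y_i:
  -190, 160, -11  ⇒  2A = -41, A = -20.5.
Then Σ (y_i + y_{i+1})·c_i = 369, so ȳ = 369 / (6·(-20.5)) = -3.

-3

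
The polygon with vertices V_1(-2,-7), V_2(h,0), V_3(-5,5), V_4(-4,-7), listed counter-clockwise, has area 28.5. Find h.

Write out the shoelace sum; only the two edges meeting at V_2 involve h:
2·Area = [((-2)·0 − h·(-7)) + (h·5 − (-5)·0)] + 69
       = 12·h + 69 = 57
⇒ h = -1.

-1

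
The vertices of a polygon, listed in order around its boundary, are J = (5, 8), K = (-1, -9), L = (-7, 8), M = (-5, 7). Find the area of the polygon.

Apply the shoelace formula: 2A = Σ (x_i·y_{i+1} − x_{i+1}·y_i), indices taken mod 4.
Cross-terms: -37, -71, -9, -75  ⇒  Σ = -192
Area = |Σ|/2 = 96.

96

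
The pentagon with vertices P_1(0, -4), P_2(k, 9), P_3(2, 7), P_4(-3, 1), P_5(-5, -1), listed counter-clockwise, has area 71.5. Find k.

10

Write out the shoelace sum; only the two edges meeting at P_2 involve k:
2·Area = [(0·9 − k·(-4)) + (k·7 − 2·9)] + 51
       = 11·k + 33 = 143
⇒ k = 10.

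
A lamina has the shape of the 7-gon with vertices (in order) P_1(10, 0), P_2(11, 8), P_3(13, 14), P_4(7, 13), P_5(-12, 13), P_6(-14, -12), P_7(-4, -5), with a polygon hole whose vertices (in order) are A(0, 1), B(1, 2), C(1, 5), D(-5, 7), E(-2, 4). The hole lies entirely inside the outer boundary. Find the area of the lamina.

410

Outer boundary:
Apply the shoelace formula: 2A = Σ (x_i·y_{i+1} − x_{i+1}·y_i), indices taken mod 7.
Σ = (80) + (50) + (71) + (247) + (326) + (22) + (50) = 846
Area = |Σ|/2 = 423.
Hole:
Apply the surveyor's formula: 2A = Σ (x_i·y_{i+1} − x_{i+1}·y_i), indices taken mod 5.
A→B: (0)(2) − (1)(1) = -1
B→C: (1)(5) − (1)(2) = 3
C→D: (1)(7) − (-5)(5) = 32
D→E: (-5)(4) − (-2)(7) = -6
E→A: (-2)(1) − (0)(4) = -2
Σ = 26
Area = |Σ|/2 = 13.
Net area = 423 − 13 = 410.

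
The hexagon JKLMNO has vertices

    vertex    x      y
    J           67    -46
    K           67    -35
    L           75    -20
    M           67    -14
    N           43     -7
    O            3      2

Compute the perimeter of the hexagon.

|JK| = √((0)² + (11)²) = √121 = 11
|KL| = √((8)² + (15)²) = √289 = 17
|LM| = √((-8)² + (6)²) = √100 = 10
|MN| = √((-24)² + (7)²) = √625 = 25
|NO| = √((-40)² + (9)²) = √1681 = 41
|OJ| = √((64)² + (-48)²) = √6400 = 80
Perimeter = 11 + 17 + 10 + 25 + 41 + 80 = 184.

184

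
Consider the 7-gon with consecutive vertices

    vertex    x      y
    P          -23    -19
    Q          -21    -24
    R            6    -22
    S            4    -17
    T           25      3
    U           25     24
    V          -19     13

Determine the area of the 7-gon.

1574

Σ = (153) + (606) + (-14) + (437) + (525) + (781) + (660) = 3148
Area = |Σ|/2 = 1574.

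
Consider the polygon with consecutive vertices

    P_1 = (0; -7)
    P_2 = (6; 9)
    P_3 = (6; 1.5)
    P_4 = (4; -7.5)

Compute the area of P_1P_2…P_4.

Σ = (42) + (-45) + (-51) + (-28) = -82
Area = |Σ|/2 = 41.

41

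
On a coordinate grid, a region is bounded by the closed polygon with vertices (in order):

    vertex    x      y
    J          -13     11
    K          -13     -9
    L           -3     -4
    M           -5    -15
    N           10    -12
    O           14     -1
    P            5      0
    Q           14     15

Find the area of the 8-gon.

Apply the shoelace (surveyor's) formula: 2A = Σ (x_i·y_{i+1} − x_{i+1}·y_i), indices taken mod 8.
Σ = (260) + (25) + (25) + (210) + (158) + (5) + (75) + (349) = 1107
Area = |Σ|/2 = 553.5.

553.5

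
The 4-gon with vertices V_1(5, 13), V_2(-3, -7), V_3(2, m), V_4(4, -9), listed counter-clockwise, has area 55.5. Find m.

-2

The doubled signed area Σ (x_i y_{i+1} − x_{i+1} y_i) is linear in m.
With m=0 it equals 97; the coefficient of m is -7 (from the two edges through V_3).
So -7·m + 97 = 2·55.5 = 111 ⇒ m = -2.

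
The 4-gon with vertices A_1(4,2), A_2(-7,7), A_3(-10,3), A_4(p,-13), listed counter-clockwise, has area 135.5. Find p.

2

Write out the shoelace sum; only the two edges meeting at A_4 involve p:
2·Area = [((-10)·(-13) − p·3) + (p·2 − 4·(-13))] + 91
       = -1·p + 273 = 271
⇒ p = 2.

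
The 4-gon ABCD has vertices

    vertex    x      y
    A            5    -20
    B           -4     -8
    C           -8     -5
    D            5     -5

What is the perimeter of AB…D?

48

|AB| = √((-9)² + (12)²) = √225 = 15
|BC| = √((-4)² + (3)²) = √25 = 5
|CD| = √((13)² + (0)²) = √169 = 13
|DA| = √((0)² + (-15)²) = √225 = 15
Perimeter = 15 + 5 + 13 + 15 = 48.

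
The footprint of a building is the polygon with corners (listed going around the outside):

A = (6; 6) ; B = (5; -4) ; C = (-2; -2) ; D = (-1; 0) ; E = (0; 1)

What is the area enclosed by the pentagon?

Apply Gauss's area formula: 2A = Σ (x_i·y_{i+1} − x_{i+1}·y_i), indices taken mod 5.
Σ = (-54) + (-18) + (-2) + (-1) + (-6) = -81
Area = |Σ|/2 = 40.5.

40.5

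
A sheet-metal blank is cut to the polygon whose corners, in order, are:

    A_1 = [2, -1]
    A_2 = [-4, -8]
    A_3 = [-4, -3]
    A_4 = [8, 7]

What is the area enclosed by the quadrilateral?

Σ = (-20) + (-20) + (-4) + (-22) = -66
Area = |Σ|/2 = 33.

33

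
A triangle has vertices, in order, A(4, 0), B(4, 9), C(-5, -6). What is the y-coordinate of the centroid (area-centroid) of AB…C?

Apply Gauss's area formula. First the cross-terms c_i = x_i·y_{i+1} − x_{i+1}·y_i:
  36, 21, 24  ⇒  2A = 81, A = 40.5.
Then Σ (y_i + y_{i+1})·c_i = 243, so ȳ = 243 / (6·40.5) = 1.

1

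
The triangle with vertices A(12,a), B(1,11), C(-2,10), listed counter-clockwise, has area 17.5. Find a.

3

The doubled signed area Σ (x_i y_{i+1} − x_{i+1} y_i) is linear in a.
With a=0 it equals 44; the coefficient of a is -3 (from the two edges through A).
So -3·a + 44 = 2·17.5 = 35 ⇒ a = 3.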